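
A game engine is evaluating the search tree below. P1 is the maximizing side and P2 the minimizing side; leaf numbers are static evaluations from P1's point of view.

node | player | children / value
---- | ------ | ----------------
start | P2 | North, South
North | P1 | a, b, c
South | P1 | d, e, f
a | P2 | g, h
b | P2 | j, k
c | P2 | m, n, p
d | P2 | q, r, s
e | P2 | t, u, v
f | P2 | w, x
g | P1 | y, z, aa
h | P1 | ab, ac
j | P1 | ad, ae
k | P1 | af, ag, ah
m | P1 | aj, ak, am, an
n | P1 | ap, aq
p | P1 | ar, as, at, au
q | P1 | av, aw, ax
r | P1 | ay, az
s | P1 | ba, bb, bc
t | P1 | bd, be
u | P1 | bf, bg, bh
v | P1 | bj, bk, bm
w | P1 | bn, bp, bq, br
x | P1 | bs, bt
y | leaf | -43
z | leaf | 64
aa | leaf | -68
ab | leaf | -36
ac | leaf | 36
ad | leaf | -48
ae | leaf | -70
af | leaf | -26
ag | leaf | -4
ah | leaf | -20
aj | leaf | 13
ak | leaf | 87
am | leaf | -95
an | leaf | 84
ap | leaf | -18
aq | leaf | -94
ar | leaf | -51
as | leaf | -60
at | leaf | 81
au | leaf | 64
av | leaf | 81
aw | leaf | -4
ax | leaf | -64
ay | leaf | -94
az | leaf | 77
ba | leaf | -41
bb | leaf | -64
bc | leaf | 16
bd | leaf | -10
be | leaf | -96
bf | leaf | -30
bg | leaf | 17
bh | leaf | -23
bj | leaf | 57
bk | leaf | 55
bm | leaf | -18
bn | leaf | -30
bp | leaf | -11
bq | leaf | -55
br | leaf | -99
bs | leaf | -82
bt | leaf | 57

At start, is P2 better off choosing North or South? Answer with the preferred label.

g (P1): max(-43, 64, -68) = 64
h (P1): max(-36, 36) = 36
a (P2): min(64, 36) = 36
j (P1): max(-48, -70) = -48
k (P1): max(-26, -4, -20) = -4
b (P2): min(-48, -4) = -48
m (P1): max(13, 87, -95, 84) = 87
n (P1): max(-18, -94) = -18
p (P1): max(-51, -60, 81, 64) = 81
c (P2): min(87, -18, 81) = -18
North (P1): max(36, -48, -18) = 36
q (P1): max(81, -4, -64) = 81
r (P1): max(-94, 77) = 77
s (P1): max(-41, -64, 16) = 16
d (P2): min(81, 77, 16) = 16
t (P1): max(-10, -96) = -10
u (P1): max(-30, 17, -23) = 17
v (P1): max(57, 55, -18) = 57
e (P2): min(-10, 17, 57) = -10
w (P1): max(-30, -11, -55, -99) = -11
x (P1): max(-82, 57) = 57
f (P2): min(-11, 57) = -11
South (P1): max(16, -10, -11) = 16
P2 prefers the lower value; North=36, South=16. South is better since 16 < 36.

South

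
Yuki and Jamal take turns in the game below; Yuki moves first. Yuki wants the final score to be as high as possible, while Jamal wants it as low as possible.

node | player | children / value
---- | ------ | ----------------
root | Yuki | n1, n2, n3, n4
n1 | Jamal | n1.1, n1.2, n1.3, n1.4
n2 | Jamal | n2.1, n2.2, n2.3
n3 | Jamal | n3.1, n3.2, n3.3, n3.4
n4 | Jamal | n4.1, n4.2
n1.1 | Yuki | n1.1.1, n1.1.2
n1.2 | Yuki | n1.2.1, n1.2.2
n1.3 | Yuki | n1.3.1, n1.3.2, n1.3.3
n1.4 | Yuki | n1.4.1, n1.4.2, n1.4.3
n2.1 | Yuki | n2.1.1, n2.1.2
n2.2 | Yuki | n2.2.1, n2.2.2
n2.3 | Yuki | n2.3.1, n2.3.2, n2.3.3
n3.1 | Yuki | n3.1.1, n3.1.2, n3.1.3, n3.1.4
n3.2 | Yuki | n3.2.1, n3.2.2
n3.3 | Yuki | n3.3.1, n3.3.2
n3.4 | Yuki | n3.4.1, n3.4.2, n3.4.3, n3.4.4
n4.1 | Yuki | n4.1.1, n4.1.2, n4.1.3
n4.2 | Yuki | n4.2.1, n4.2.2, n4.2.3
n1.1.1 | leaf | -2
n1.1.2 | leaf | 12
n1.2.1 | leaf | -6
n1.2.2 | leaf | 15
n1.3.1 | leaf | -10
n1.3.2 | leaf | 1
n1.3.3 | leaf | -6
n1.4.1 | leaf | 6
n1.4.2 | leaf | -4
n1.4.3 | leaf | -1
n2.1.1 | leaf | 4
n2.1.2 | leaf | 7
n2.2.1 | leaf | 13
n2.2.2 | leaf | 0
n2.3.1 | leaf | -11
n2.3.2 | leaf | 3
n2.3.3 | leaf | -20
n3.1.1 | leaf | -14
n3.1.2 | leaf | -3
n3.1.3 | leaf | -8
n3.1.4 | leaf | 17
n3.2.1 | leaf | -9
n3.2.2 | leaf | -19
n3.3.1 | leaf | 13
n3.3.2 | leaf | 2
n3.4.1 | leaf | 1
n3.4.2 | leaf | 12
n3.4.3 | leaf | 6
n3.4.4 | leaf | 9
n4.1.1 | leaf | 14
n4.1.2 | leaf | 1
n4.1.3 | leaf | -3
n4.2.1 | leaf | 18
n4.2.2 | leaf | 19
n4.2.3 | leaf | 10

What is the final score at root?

14

n1.1 (Yuki): max(-2, 12) = 12
n1.2 (Yuki): max(-6, 15) = 15
n1.3 (Yuki): max(-10, 1, -6) = 1
n1.4 (Yuki): max(6, -4, -1) = 6
n1 (Jamal): min(12, 15, 1, 6) = 1
n2.1 (Yuki): max(4, 7) = 7
n2.2 (Yuki): max(13, 0) = 13
n2.3 (Yuki): max(-11, 3, -20) = 3
n2 (Jamal): min(7, 13, 3) = 3
n3.1 (Yuki): max(-14, -3, -8, 17) = 17
n3.2 (Yuki): max(-9, -19) = -9
n3.3 (Yuki): max(13, 2) = 13
n3.4 (Yuki): max(1, 12, 6, 9) = 12
n3 (Jamal): min(17, -9, 13, 12) = -9
n4.1 (Yuki): max(14, 1, -3) = 14
n4.2 (Yuki): max(18, 19, 10) = 19
n4 (Jamal): min(14, 19) = 14
root (Yuki): max(1, 3, -9, 14) = 14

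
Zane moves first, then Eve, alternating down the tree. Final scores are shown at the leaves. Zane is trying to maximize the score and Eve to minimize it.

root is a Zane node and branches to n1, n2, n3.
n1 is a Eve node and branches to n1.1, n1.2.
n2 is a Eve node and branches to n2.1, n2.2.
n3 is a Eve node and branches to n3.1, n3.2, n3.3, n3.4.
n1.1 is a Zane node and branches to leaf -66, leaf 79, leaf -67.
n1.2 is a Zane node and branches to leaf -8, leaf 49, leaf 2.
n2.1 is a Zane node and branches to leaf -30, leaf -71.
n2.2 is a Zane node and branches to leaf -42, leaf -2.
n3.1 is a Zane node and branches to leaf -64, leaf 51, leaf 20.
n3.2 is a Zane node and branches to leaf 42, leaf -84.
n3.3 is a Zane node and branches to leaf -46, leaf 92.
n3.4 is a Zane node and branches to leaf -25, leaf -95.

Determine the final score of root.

n1.1 (Zane): max(-66, 79, -67) = 79
n1.2 (Zane): max(-8, 49, 2) = 49
n1 (Eve): min(79, 49) = 49
n2.1 (Zane): max(-30, -71) = -30
n2.2 (Zane): max(-42, -2) = -2
n2 (Eve): min(-30, -2) = -30
n3.1 (Zane): max(-64, 51, 20) = 51
n3.2 (Zane): max(42, -84) = 42
n3.3 (Zane): max(-46, 92) = 92
n3.4 (Zane): max(-25, -95) = -25
n3 (Eve): min(51, 42, 92, -25) = -25
root (Zane): max(49, -30, -25) = 49

49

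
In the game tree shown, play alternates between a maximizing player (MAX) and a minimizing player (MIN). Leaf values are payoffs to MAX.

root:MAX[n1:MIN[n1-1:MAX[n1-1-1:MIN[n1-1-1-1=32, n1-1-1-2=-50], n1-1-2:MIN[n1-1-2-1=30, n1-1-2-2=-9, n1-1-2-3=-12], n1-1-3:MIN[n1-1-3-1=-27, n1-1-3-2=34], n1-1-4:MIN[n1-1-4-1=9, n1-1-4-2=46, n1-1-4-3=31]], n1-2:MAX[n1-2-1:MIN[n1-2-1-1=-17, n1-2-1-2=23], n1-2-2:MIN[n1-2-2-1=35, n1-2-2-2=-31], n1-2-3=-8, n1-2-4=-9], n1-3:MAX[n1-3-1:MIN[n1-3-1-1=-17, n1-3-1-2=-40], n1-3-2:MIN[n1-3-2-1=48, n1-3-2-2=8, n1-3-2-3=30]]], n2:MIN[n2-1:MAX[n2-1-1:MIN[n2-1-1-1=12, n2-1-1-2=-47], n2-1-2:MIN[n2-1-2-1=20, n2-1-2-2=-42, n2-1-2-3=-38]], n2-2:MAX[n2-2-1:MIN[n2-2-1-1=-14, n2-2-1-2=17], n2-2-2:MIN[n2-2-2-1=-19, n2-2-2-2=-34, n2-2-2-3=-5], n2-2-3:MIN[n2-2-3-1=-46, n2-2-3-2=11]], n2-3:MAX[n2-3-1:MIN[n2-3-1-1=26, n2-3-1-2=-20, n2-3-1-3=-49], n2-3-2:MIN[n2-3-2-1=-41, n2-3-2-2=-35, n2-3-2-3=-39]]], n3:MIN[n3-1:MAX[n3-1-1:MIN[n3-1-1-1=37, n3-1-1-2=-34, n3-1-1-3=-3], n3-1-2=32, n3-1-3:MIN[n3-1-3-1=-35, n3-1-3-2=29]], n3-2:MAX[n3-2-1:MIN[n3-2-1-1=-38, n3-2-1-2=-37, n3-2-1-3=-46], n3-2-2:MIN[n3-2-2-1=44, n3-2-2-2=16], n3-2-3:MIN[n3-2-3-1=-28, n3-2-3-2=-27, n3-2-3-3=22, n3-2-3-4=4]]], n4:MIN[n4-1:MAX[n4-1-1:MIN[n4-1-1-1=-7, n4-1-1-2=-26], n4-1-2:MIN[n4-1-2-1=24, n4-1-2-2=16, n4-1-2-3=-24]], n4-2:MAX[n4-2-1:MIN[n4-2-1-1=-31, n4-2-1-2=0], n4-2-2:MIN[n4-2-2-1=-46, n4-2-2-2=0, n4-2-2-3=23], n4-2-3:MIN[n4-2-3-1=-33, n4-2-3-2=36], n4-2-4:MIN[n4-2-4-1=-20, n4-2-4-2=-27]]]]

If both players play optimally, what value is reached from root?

n1-1-1 (MIN): min(32, -50) = -50
n1-1-2 (MIN): min(30, -9, -12) = -12
n1-1-3 (MIN): min(-27, 34) = -27
n1-1-4 (MIN): min(9, 46, 31) = 9
n1-1 (MAX): max(-50, -12, -27, 9) = 9
n1-2-1 (MIN): min(-17, 23) = -17
n1-2-2 (MIN): min(35, -31) = -31
n1-2 (MAX): max(-17, -31, -8, -9) = -8
n1-3-1 (MIN): min(-17, -40) = -40
n1-3-2 (MIN): min(48, 8, 30) = 8
n1-3 (MAX): max(-40, 8) = 8
n1 (MIN): min(9, -8, 8) = -8
n2-1-1 (MIN): min(12, -47) = -47
n2-1-2 (MIN): min(20, -42, -38) = -42
n2-1 (MAX): max(-47, -42) = -42
n2-2-1 (MIN): min(-14, 17) = -14
n2-2-2 (MIN): min(-19, -34, -5) = -34
n2-2-3 (MIN): min(-46, 11) = -46
n2-2 (MAX): max(-14, -34, -46) = -14
n2-3-1 (MIN): min(26, -20, -49) = -49
n2-3-2 (MIN): min(-41, -35, -39) = -41
n2-3 (MAX): max(-49, -41) = -41
n2 (MIN): min(-42, -14, -41) = -42
n3-1-1 (MIN): min(37, -34, -3) = -34
n3-1-3 (MIN): min(-35, 29) = -35
n3-1 (MAX): max(-34, 32, -35) = 32
n3-2-1 (MIN): min(-38, -37, -46) = -46
n3-2-2 (MIN): min(44, 16) = 16
n3-2-3 (MIN): min(-28, -27, 22, 4) = -28
n3-2 (MAX): max(-46, 16, -28) = 16
n3 (MIN): min(32, 16) = 16
n4-1-1 (MIN): min(-7, -26) = -26
n4-1-2 (MIN): min(24, 16, -24) = -24
n4-1 (MAX): max(-26, -24) = -24
n4-2-1 (MIN): min(-31, 0) = -31
n4-2-2 (MIN): min(-46, 0, 23) = -46
n4-2-3 (MIN): min(-33, 36) = -33
n4-2-4 (MIN): min(-20, -27) = -27
n4-2 (MAX): max(-31, -46, -33, -27) = -27
n4 (MIN): min(-24, -27) = -27
root (MAX): max(-8, -42, 16, -27) = 16

16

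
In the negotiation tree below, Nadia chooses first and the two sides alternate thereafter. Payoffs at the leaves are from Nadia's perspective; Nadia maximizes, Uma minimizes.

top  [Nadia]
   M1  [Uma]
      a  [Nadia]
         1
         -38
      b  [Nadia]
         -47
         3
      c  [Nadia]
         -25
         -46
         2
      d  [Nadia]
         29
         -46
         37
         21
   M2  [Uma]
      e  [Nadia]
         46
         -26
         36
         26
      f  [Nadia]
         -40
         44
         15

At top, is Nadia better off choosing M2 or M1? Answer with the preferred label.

M2

e (Nadia): max(46, -26, 36, 26) = 46
f (Nadia): max(-40, 44, 15) = 44
M2 (Uma): min(46, 44) = 44
a (Nadia): max(1, -38) = 1
b (Nadia): max(-47, 3) = 3
c (Nadia): max(-25, -46, 2) = 2
d (Nadia): max(29, -46, 37, 21) = 37
M1 (Uma): min(1, 3, 2, 37) = 1
Nadia prefers the higher value; M2=44, M1=1. M2 is better since 44 > 1.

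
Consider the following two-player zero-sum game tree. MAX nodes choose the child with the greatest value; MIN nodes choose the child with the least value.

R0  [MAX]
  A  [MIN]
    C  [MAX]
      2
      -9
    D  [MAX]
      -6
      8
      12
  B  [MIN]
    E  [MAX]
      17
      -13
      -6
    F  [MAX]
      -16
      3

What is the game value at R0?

C (MAX): max(2, -9) = 2
D (MAX): max(-6, 8, 12) = 12
A (MIN): min(2, 12) = 2
E (MAX): max(17, -13, -6) = 17
F (MAX): max(-16, 3) = 3
B (MIN): min(17, 3) = 3
R0 (MAX): max(2, 3) = 3

3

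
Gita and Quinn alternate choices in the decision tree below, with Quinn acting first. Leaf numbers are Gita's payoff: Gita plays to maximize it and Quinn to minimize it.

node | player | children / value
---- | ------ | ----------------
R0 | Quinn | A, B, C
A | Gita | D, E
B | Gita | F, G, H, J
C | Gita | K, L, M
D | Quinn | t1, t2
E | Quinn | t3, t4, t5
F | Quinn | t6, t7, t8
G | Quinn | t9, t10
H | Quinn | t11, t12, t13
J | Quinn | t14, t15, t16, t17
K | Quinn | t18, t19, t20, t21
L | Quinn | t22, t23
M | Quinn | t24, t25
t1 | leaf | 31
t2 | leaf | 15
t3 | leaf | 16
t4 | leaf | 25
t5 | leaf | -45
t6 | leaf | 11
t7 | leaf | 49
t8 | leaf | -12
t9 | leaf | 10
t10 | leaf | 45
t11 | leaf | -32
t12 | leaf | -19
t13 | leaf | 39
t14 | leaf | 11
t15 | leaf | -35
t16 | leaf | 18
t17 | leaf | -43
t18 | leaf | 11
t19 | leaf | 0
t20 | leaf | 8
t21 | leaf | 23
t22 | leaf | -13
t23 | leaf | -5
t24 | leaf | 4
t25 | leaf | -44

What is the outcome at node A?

15

D (Quinn): min(31, 15) = 15
E (Quinn): min(16, 25, -45) = -45
A (Gita): max(15, -45) = 15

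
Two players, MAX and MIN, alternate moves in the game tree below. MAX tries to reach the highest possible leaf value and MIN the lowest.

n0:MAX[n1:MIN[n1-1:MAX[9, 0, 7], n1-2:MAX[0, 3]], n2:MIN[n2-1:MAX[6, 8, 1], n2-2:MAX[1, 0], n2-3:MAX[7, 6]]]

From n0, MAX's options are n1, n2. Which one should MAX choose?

n1-1 (MAX): max(9, 0, 7) = 9
n1-2 (MAX): max(0, 3) = 3
n1 (MIN): min(9, 3) = 3
n2-1 (MAX): max(6, 8, 1) = 8
n2-2 (MAX): max(1, 0) = 1
n2-3 (MAX): max(7, 6) = 7
n2 (MIN): min(8, 1, 7) = 1
n0 (MAX): max(3, 1) = 3
MAX at n0 wants the highest of {n1=3, n2=1}, so chooses n1.

n1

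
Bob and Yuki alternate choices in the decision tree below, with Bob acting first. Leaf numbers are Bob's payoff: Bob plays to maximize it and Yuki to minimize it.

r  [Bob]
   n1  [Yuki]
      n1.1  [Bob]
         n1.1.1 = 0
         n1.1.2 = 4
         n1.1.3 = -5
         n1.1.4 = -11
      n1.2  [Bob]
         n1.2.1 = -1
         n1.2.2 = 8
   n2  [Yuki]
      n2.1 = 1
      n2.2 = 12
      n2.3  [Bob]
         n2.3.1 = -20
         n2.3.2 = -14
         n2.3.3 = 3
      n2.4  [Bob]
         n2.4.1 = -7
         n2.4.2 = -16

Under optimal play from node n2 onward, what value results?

-7

n2.3 (Bob): max(-20, -14, 3) = 3
n2.4 (Bob): max(-7, -16) = -7
n2 (Yuki): min(1, 12, 3, -7) = -7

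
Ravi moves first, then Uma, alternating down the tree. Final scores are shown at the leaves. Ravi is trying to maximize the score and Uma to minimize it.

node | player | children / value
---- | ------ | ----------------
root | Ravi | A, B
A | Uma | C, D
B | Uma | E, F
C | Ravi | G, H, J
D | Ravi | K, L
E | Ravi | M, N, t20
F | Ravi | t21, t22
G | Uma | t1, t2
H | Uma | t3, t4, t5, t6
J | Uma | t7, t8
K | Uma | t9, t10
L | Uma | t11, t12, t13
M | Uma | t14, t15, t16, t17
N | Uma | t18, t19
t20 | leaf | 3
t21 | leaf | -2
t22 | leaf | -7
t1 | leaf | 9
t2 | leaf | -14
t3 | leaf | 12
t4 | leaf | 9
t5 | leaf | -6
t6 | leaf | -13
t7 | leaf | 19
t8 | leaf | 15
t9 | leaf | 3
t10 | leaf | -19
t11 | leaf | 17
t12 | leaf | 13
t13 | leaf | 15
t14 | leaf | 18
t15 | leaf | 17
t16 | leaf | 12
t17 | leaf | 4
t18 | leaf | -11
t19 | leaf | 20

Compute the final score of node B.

-2

M (Uma): min(18, 17, 12, 4) = 4
N (Uma): min(-11, 20) = -11
E (Ravi): max(4, -11, 3) = 4
F (Ravi): max(-2, -7) = -2
B (Uma): min(4, -2) = -2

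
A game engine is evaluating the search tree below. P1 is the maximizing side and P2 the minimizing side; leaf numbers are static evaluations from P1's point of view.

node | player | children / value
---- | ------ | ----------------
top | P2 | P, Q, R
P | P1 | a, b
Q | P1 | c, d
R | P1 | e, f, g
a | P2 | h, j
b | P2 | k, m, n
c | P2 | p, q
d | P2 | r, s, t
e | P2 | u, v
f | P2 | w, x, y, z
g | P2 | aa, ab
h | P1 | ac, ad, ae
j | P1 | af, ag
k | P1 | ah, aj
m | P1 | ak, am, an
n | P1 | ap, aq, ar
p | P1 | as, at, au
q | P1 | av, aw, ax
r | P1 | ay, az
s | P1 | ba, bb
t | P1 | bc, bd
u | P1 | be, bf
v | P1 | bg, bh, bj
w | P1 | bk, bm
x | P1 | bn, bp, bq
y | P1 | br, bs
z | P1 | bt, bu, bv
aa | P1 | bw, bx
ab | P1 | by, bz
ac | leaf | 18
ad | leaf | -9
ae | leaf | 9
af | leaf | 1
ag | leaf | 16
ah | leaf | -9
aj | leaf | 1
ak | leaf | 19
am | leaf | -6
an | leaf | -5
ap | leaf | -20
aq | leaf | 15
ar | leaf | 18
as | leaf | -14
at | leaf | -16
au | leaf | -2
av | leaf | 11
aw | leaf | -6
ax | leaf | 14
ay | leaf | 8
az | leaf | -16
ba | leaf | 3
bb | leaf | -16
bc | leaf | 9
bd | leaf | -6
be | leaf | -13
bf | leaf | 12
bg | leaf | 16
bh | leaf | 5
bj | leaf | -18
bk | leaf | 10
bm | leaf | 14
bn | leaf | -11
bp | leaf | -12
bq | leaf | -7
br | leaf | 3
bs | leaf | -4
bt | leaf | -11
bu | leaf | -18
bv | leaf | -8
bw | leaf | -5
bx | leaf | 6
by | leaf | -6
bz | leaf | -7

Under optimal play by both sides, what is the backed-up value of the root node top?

3

h (P1): max(18, -9, 9) = 18
j (P1): max(1, 16) = 16
a (P2): min(18, 16) = 16
k (P1): max(-9, 1) = 1
m (P1): max(19, -6, -5) = 19
n (P1): max(-20, 15, 18) = 18
b (P2): min(1, 19, 18) = 1
P (P1): max(16, 1) = 16
p (P1): max(-14, -16, -2) = -2
q (P1): max(11, -6, 14) = 14
c (P2): min(-2, 14) = -2
r (P1): max(8, -16) = 8
s (P1): max(3, -16) = 3
t (P1): max(9, -6) = 9
d (P2): min(8, 3, 9) = 3
Q (P1): max(-2, 3) = 3
u (P1): max(-13, 12) = 12
v (P1): max(16, 5, -18) = 16
e (P2): min(12, 16) = 12
w (P1): max(10, 14) = 14
x (P1): max(-11, -12, -7) = -7
y (P1): max(3, -4) = 3
z (P1): max(-11, -18, -8) = -8
f (P2): min(14, -7, 3, -8) = -8
aa (P1): max(-5, 6) = 6
ab (P1): max(-6, -7) = -6
g (P2): min(6, -6) = -6
R (P1): max(12, -8, -6) = 12
top (P2): min(16, 3, 12) = 3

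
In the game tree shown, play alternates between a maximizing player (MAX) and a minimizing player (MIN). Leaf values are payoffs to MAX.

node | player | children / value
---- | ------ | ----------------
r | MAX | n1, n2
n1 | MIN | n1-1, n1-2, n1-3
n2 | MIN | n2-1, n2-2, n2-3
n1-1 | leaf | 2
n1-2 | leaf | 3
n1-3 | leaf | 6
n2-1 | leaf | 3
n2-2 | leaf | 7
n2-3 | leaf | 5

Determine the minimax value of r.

3

n1 (MIN): min(2, 3, 6) = 2
n2 (MIN): min(3, 7, 5) = 3
r (MAX): max(2, 3) = 3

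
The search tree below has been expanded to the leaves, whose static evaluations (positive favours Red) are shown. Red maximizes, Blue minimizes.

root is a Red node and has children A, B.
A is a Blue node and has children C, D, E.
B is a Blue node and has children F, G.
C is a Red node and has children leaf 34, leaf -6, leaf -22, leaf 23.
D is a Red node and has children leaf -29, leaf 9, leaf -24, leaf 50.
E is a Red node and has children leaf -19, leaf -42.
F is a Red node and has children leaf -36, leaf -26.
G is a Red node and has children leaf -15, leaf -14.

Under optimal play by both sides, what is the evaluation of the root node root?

C (Red): max(34, -6, -22, 23) = 34
D (Red): max(-29, 9, -24, 50) = 50
E (Red): max(-19, -42) = -19
A (Blue): min(34, 50, -19) = -19
F (Red): max(-36, -26) = -26
G (Red): max(-15, -14) = -14
B (Blue): min(-26, -14) = -26
root (Red): max(-19, -26) = -19

-19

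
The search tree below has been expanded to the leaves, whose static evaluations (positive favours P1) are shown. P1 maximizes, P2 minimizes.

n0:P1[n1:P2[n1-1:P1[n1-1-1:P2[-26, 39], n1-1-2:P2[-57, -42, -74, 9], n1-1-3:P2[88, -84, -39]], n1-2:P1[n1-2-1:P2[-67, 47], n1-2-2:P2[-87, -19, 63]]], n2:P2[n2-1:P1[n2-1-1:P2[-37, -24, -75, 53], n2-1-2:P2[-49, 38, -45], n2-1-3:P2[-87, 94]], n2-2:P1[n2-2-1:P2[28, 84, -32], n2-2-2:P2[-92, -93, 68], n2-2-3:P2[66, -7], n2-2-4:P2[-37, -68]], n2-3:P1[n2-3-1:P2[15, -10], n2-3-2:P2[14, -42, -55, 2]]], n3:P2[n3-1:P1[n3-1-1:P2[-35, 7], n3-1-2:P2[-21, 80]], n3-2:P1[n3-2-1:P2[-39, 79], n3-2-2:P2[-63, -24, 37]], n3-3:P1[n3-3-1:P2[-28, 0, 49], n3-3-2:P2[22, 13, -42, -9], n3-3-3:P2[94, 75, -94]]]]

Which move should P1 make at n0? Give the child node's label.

n1-1-1 (P2): min(-26, 39) = -26
n1-1-2 (P2): min(-57, -42, -74, 9) = -74
n1-1-3 (P2): min(88, -84, -39) = -84
n1-1 (P1): max(-26, -74, -84) = -26
n1-2-1 (P2): min(-67, 47) = -67
n1-2-2 (P2): min(-87, -19, 63) = -87
n1-2 (P1): max(-67, -87) = -67
n1 (P2): min(-26, -67) = -67
n2-1-1 (P2): min(-37, -24, -75, 53) = -75
n2-1-2 (P2): min(-49, 38, -45) = -49
n2-1-3 (P2): min(-87, 94) = -87
n2-1 (P1): max(-75, -49, -87) = -49
n2-2-1 (P2): min(28, 84, -32) = -32
n2-2-2 (P2): min(-92, -93, 68) = -93
n2-2-3 (P2): min(66, -7) = -7
n2-2-4 (P2): min(-37, -68) = -68
n2-2 (P1): max(-32, -93, -7, -68) = -7
n2-3-1 (P2): min(15, -10) = -10
n2-3-2 (P2): min(14, -42, -55, 2) = -55
n2-3 (P1): max(-10, -55) = -10
n2 (P2): min(-49, -7, -10) = -49
n3-1-1 (P2): min(-35, 7) = -35
n3-1-2 (P2): min(-21, 80) = -21
n3-1 (P1): max(-35, -21) = -21
n3-2-1 (P2): min(-39, 79) = -39
n3-2-2 (P2): min(-63, -24, 37) = -63
n3-2 (P1): max(-39, -63) = -39
n3-3-1 (P2): min(-28, 0, 49) = -28
n3-3-2 (P2): min(22, 13, -42, -9) = -42
n3-3-3 (P2): min(94, 75, -94) = -94
n3-3 (P1): max(-28, -42, -94) = -28
n3 (P2): min(-21, -39, -28) = -39
n0 (P1): max(-67, -49, -39) = -39
P1 at n0 wants the highest of {n1=-67, n2=-49, n3=-39}, so chooses n3.

n3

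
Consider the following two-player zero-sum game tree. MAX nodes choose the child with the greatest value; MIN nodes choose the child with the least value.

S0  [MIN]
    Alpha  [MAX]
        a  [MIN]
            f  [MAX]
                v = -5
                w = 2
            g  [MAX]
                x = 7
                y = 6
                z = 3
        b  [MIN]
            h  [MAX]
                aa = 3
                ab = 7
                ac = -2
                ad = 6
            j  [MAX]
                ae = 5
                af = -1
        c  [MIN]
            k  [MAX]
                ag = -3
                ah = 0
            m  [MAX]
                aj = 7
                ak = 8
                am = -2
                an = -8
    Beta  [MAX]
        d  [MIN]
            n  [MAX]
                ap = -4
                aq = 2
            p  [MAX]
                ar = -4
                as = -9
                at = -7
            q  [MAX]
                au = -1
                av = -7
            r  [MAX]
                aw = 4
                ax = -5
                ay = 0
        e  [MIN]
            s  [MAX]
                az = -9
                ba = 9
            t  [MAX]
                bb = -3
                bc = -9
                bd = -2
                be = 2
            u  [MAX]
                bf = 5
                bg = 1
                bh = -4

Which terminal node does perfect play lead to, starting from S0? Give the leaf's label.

f (MAX): max(-5, 2) = 2
g (MAX): max(7, 6, 3) = 7
a (MIN): min(2, 7) = 2
h (MAX): max(3, 7, -2, 6) = 7
j (MAX): max(5, -1) = 5
b (MIN): min(7, 5) = 5
k (MAX): max(-3, 0) = 0
m (MAX): max(7, 8, -2, -8) = 8
c (MIN): min(0, 8) = 0
Alpha (MAX): max(2, 5, 0) = 5
n (MAX): max(-4, 2) = 2
p (MAX): max(-4, -9, -7) = -4
q (MAX): max(-1, -7) = -1
r (MAX): max(4, -5, 0) = 4
d (MIN): min(2, -4, -1, 4) = -4
s (MAX): max(-9, 9) = 9
t (MAX): max(-3, -9, -2, 2) = 2
u (MAX): max(5, 1, -4) = 5
e (MIN): min(9, 2, 5) = 2
Beta (MAX): max(-4, 2) = 2
S0 (MIN): min(5, 2) = 2
At S0, MIN picks Beta (lowest: 2).
At Beta, MAX picks e (highest: 2).
At e, MIN picks t (lowest: 2).
At t, MAX picks be (highest: 2).
Terminal value 2.

be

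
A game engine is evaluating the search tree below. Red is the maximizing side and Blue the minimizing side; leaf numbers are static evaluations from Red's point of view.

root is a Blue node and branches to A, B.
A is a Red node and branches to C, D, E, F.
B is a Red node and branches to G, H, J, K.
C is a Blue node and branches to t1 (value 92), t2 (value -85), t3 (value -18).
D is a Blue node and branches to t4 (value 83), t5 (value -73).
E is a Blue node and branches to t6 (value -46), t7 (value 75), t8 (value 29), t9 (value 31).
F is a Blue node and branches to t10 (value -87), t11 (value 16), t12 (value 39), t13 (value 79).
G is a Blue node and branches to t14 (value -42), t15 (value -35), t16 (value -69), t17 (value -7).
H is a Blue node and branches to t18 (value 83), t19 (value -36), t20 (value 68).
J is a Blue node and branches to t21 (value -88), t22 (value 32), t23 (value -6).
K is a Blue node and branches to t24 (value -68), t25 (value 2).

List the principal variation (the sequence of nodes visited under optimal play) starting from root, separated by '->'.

root -> A -> E -> t6

C (Blue): min(92, -85, -18) = -85
D (Blue): min(83, -73) = -73
E (Blue): min(-46, 75, 29, 31) = -46
F (Blue): min(-87, 16, 39, 79) = -87
A (Red): max(-85, -73, -46, -87) = -46
G (Blue): min(-42, -35, -69, -7) = -69
H (Blue): min(83, -36, 68) = -36
J (Blue): min(-88, 32, -6) = -88
K (Blue): min(-68, 2) = -68
B (Red): max(-69, -36, -88, -68) = -36
root (Blue): min(-46, -36) = -46
At root, Blue picks A (lowest: -46).
At A, Red picks E (highest: -46).
At E, Blue picks t6 (lowest: -46).
Terminal value -46.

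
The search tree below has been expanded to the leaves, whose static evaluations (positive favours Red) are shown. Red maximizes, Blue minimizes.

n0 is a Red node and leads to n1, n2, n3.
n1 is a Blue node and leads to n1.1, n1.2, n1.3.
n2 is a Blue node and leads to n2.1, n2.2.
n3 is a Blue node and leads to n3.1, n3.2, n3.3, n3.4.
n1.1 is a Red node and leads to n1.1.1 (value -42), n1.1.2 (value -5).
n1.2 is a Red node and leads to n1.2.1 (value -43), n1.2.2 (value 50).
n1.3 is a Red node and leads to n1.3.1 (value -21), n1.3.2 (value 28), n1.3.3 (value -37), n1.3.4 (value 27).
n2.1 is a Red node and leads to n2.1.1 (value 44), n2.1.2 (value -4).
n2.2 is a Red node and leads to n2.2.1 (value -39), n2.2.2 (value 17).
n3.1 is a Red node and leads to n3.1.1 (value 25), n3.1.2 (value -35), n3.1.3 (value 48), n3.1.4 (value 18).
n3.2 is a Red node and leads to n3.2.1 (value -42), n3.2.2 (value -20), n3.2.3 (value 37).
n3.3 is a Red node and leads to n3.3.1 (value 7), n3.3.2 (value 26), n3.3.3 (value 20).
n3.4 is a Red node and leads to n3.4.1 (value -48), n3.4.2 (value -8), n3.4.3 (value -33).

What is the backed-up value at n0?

17

n1.1 (Red): max(-42, -5) = -5
n1.2 (Red): max(-43, 50) = 50
n1.3 (Red): max(-21, 28, -37, 27) = 28
n1 (Blue): min(-5, 50, 28) = -5
n2.1 (Red): max(44, -4) = 44
n2.2 (Red): max(-39, 17) = 17
n2 (Blue): min(44, 17) = 17
n3.1 (Red): max(25, -35, 48, 18) = 48
n3.2 (Red): max(-42, -20, 37) = 37
n3.3 (Red): max(7, 26, 20) = 26
n3.4 (Red): max(-48, -8, -33) = -8
n3 (Blue): min(48, 37, 26, -8) = -8
n0 (Red): max(-5, 17, -8) = 17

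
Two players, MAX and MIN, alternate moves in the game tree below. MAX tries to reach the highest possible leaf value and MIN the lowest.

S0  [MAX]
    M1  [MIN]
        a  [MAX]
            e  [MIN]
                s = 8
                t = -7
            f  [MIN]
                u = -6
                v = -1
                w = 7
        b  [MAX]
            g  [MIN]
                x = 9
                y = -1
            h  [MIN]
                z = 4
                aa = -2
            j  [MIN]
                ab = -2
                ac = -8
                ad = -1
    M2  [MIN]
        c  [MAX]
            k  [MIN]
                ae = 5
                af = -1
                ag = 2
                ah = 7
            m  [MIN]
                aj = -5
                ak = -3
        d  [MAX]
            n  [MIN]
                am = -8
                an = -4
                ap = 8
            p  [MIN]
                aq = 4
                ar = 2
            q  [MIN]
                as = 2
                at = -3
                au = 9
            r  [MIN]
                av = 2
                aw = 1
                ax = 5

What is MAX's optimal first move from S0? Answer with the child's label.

e (MIN): min(8, -7) = -7
f (MIN): min(-6, -1, 7) = -6
a (MAX): max(-7, -6) = -6
g (MIN): min(9, -1) = -1
h (MIN): min(4, -2) = -2
j (MIN): min(-2, -8, -1) = -8
b (MAX): max(-1, -2, -8) = -1
M1 (MIN): min(-6, -1) = -6
k (MIN): min(5, -1, 2, 7) = -1
m (MIN): min(-5, -3) = -5
c (MAX): max(-1, -5) = -1
n (MIN): min(-8, -4, 8) = -8
p (MIN): min(4, 2) = 2
q (MIN): min(2, -3, 9) = -3
r (MIN): min(2, 1, 5) = 1
d (MAX): max(-8, 2, -3, 1) = 2
M2 (MIN): min(-1, 2) = -1
S0 (MAX): max(-6, -1) = -1
MAX at S0 wants the highest of {M1=-6, M2=-1}, so chooses M2.

M2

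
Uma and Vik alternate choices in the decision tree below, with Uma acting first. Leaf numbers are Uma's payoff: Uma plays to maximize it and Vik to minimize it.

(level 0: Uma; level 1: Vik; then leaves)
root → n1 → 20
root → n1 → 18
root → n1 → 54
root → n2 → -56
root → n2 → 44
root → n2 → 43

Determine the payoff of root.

n1 (Vik): min(20, 18, 54) = 18
n2 (Vik): min(-56, 44, 43) = -56
root (Uma): max(18, -56) = 18

18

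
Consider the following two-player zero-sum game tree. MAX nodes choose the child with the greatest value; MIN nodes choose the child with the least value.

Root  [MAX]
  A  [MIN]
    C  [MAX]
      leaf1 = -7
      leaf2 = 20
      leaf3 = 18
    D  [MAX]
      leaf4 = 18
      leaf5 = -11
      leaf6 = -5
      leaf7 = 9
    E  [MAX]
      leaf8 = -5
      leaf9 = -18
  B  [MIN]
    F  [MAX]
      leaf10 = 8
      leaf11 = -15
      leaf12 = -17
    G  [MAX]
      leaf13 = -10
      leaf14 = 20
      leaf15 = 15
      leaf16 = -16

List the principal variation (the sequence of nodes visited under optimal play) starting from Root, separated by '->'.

Root -> B -> F -> leaf10

C (MAX): max(-7, 20, 18) = 20
D (MAX): max(18, -11, -5, 9) = 18
E (MAX): max(-5, -18) = -5
A (MIN): min(20, 18, -5) = -5
F (MAX): max(8, -15, -17) = 8
G (MAX): max(-10, 20, 15, -16) = 20
B (MIN): min(8, 20) = 8
Root (MAX): max(-5, 8) = 8
At Root, MAX picks B (highest: 8).
At B, MIN picks F (lowest: 8).
At F, MAX picks leaf10 (highest: 8).
Terminal value 8.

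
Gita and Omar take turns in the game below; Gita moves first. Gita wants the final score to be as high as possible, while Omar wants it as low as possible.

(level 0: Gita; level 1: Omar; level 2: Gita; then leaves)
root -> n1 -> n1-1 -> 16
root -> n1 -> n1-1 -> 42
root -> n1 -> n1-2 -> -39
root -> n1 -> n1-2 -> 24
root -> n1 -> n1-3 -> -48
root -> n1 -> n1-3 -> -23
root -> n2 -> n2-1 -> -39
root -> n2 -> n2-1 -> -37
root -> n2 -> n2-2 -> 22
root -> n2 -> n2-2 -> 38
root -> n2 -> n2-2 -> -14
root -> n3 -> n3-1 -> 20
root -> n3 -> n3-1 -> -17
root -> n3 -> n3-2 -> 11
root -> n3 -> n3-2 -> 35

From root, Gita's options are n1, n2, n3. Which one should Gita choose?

n1-1 (Gita): max(16, 42) = 42
n1-2 (Gita): max(-39, 24) = 24
n1-3 (Gita): max(-48, -23) = -23
n1 (Omar): min(42, 24, -23) = -23
n2-1 (Gita): max(-39, -37) = -37
n2-2 (Gita): max(22, 38, -14) = 38
n2 (Omar): min(-37, 38) = -37
n3-1 (Gita): max(20, -17) = 20
n3-2 (Gita): max(11, 35) = 35
n3 (Omar): min(20, 35) = 20
root (Gita): max(-23, -37, 20) = 20
Gita at root wants the highest of {n1=-23, n2=-37, n3=20}, so chooses n3.

n3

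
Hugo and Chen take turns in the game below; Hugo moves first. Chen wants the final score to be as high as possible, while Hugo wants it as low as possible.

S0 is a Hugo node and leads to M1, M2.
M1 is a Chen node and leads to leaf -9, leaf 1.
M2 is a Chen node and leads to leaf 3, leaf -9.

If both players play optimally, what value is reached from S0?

M1 (Chen): max(-9, 1) = 1
M2 (Chen): max(3, -9) = 3
S0 (Hugo): min(1, 3) = 1

1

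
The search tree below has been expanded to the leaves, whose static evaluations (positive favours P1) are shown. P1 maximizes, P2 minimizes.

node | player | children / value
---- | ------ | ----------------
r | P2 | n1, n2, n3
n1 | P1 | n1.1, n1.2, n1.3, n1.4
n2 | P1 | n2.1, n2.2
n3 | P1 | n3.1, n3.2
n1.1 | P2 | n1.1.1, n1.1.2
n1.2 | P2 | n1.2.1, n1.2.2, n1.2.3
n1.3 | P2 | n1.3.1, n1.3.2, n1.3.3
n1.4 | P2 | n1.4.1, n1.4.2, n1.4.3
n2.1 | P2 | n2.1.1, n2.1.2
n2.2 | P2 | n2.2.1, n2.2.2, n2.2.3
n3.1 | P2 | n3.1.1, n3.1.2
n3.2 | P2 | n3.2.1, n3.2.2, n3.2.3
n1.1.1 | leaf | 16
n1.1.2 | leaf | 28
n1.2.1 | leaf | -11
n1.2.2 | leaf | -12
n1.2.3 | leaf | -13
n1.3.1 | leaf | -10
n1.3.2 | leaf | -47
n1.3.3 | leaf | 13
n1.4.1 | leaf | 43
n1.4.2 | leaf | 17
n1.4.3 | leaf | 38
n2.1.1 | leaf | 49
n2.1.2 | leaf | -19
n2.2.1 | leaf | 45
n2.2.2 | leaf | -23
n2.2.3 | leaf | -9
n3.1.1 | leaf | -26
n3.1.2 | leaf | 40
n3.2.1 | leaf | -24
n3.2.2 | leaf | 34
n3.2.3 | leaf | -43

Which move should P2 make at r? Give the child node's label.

n1.1 (P2): min(16, 28) = 16
n1.2 (P2): min(-11, -12, -13) = -13
n1.3 (P2): min(-10, -47, 13) = -47
n1.4 (P2): min(43, 17, 38) = 17
n1 (P1): max(16, -13, -47, 17) = 17
n2.1 (P2): min(49, -19) = -19
n2.2 (P2): min(45, -23, -9) = -23
n2 (P1): max(-19, -23) = -19
n3.1 (P2): min(-26, 40) = -26
n3.2 (P2): min(-24, 34, -43) = -43
n3 (P1): max(-26, -43) = -26
r (P2): min(17, -19, -26) = -26
P2 at r wants the lowest of {n1=17, n2=-19, n3=-26}, so chooses n3.

n3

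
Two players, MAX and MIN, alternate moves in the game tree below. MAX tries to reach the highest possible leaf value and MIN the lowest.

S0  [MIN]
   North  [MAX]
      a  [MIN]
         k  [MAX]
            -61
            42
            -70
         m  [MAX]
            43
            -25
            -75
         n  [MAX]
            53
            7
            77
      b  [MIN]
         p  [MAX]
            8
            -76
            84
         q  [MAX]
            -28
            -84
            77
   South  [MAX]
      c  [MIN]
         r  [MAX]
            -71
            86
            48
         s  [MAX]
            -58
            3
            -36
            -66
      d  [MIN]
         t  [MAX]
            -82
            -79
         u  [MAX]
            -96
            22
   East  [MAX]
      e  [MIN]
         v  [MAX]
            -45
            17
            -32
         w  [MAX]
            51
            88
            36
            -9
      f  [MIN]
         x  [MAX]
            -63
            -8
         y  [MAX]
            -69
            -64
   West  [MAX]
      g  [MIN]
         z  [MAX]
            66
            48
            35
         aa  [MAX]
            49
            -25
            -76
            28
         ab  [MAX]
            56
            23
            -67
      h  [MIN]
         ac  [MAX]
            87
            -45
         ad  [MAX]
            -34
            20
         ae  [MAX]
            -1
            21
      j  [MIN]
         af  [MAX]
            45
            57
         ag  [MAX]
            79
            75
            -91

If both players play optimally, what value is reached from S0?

3

k (MAX): max(-61, 42, -70) = 42
m (MAX): max(43, -25, -75) = 43
n (MAX): max(53, 7, 77) = 77
a (MIN): min(42, 43, 77) = 42
p (MAX): max(8, -76, 84) = 84
q (MAX): max(-28, -84, 77) = 77
b (MIN): min(84, 77) = 77
North (MAX): max(42, 77) = 77
r (MAX): max(-71, 86, 48) = 86
s (MAX): max(-58, 3, -36, -66) = 3
c (MIN): min(86, 3) = 3
t (MAX): max(-82, -79) = -79
u (MAX): max(-96, 22) = 22
d (MIN): min(-79, 22) = -79
South (MAX): max(3, -79) = 3
v (MAX): max(-45, 17, -32) = 17
w (MAX): max(51, 88, 36, -9) = 88
e (MIN): min(17, 88) = 17
x (MAX): max(-63, -8) = -8
y (MAX): max(-69, -64) = -64
f (MIN): min(-8, -64) = -64
East (MAX): max(17, -64) = 17
z (MAX): max(66, 48, 35) = 66
aa (MAX): max(49, -25, -76, 28) = 49
ab (MAX): max(56, 23, -67) = 56
g (MIN): min(66, 49, 56) = 49
ac (MAX): max(87, -45) = 87
ad (MAX): max(-34, 20) = 20
ae (MAX): max(-1, 21) = 21
h (MIN): min(87, 20, 21) = 20
af (MAX): max(45, 57) = 57
ag (MAX): max(79, 75, -91) = 79
j (MIN): min(57, 79) = 57
West (MAX): max(49, 20, 57) = 57
S0 (MIN): min(77, 3, 17, 57) = 3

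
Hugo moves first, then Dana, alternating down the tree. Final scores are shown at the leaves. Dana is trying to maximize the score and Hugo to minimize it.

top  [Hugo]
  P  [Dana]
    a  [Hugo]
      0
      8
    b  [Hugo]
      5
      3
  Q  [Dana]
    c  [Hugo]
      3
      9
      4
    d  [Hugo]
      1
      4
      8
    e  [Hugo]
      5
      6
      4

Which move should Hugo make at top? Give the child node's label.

P

a (Hugo): min(0, 8) = 0
b (Hugo): min(5, 3) = 3
P (Dana): max(0, 3) = 3
c (Hugo): min(3, 9, 4) = 3
d (Hugo): min(1, 4, 8) = 1
e (Hugo): min(5, 6, 4) = 4
Q (Dana): max(3, 1, 4) = 4
top (Hugo): min(3, 4) = 3
Hugo at top wants the lowest of {P=3, Q=4}, so chooses P.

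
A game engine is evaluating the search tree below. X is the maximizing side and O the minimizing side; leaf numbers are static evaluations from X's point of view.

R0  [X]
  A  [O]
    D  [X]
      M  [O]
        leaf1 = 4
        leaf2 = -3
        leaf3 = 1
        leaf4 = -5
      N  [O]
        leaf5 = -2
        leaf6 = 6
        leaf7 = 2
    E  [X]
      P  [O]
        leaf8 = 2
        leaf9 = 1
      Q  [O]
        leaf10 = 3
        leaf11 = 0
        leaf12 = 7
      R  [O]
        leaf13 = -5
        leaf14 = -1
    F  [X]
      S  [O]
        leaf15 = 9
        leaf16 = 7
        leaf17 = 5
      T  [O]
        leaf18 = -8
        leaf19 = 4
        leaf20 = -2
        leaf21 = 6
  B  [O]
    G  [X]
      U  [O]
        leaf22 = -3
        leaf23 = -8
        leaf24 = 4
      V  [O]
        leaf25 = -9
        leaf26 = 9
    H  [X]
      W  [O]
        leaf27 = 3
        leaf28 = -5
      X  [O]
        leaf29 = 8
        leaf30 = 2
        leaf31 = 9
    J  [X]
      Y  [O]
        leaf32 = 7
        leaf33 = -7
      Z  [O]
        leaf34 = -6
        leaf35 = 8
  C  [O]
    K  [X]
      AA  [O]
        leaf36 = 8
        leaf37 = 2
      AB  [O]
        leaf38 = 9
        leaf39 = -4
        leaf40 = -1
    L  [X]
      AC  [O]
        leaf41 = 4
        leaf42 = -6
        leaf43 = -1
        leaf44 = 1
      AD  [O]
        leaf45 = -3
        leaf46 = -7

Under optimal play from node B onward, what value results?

U (O): min(-3, -8, 4) = -8
V (O): min(-9, 9) = -9
G (X): max(-8, -9) = -8
W (O): min(3, -5) = -5
X (O): min(8, 2, 9) = 2
H (X): max(-5, 2) = 2
Y (O): min(7, -7) = -7
Z (O): min(-6, 8) = -6
J (X): max(-7, -6) = -6
B (O): min(-8, 2, -6) = -8

-8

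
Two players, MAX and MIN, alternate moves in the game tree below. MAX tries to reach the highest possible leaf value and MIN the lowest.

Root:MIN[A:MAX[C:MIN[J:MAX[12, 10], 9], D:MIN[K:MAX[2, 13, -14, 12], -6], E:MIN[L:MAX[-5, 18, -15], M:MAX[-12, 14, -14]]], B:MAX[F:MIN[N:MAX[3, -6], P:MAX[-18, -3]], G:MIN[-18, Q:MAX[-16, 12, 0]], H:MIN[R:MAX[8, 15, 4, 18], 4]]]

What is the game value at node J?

J (MAX): max(12, 10) = 12

12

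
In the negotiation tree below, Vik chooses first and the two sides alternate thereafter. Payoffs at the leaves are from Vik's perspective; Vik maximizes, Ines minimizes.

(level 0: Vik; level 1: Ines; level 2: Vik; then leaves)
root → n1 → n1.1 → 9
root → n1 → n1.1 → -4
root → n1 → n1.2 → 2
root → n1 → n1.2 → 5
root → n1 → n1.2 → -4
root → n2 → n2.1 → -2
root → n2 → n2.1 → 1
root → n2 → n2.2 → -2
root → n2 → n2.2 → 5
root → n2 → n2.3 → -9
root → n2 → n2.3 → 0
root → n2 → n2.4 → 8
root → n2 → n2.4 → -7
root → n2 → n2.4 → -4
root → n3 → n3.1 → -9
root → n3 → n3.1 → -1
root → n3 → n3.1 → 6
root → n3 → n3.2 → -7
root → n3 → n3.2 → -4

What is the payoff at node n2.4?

n2.4 (Vik): max(8, -7, -4) = 8

8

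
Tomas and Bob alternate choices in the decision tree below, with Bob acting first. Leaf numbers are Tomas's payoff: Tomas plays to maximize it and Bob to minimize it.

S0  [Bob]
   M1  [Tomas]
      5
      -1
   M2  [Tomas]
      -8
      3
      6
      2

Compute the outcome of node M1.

5

M1 (Tomas): max(5, -1) = 5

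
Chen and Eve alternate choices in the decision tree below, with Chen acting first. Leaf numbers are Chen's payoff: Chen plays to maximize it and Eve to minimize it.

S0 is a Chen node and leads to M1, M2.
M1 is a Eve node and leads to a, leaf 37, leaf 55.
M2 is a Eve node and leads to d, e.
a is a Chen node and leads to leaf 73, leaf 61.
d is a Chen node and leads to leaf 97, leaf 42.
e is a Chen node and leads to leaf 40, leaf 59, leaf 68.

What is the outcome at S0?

a (Chen): max(73, 61) = 73
M1 (Eve): min(73, 37, 55) = 37
d (Chen): max(97, 42) = 97
e (Chen): max(40, 59, 68) = 68
M2 (Eve): min(97, 68) = 68
S0 (Chen): max(37, 68) = 68

68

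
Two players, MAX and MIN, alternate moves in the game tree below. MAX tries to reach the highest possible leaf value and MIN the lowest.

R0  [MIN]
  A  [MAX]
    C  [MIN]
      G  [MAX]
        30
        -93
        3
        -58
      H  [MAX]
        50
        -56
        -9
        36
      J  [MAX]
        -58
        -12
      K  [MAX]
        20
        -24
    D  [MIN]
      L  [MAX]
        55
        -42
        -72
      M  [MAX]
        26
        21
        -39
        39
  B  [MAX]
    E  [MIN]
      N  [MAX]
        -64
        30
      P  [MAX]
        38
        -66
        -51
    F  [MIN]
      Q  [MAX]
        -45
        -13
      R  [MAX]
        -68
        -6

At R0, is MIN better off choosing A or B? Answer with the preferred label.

B

G (MAX): max(30, -93, 3, -58) = 30
H (MAX): max(50, -56, -9, 36) = 50
J (MAX): max(-58, -12) = -12
K (MAX): max(20, -24) = 20
C (MIN): min(30, 50, -12, 20) = -12
L (MAX): max(55, -42, -72) = 55
M (MAX): max(26, 21, -39, 39) = 39
D (MIN): min(55, 39) = 39
A (MAX): max(-12, 39) = 39
N (MAX): max(-64, 30) = 30
P (MAX): max(38, -66, -51) = 38
E (MIN): min(30, 38) = 30
Q (MAX): max(-45, -13) = -13
R (MAX): max(-68, -6) = -6
F (MIN): min(-13, -6) = -13
B (MAX): max(30, -13) = 30
MIN prefers the lower value; A=39, B=30. B is better since 30 < 39.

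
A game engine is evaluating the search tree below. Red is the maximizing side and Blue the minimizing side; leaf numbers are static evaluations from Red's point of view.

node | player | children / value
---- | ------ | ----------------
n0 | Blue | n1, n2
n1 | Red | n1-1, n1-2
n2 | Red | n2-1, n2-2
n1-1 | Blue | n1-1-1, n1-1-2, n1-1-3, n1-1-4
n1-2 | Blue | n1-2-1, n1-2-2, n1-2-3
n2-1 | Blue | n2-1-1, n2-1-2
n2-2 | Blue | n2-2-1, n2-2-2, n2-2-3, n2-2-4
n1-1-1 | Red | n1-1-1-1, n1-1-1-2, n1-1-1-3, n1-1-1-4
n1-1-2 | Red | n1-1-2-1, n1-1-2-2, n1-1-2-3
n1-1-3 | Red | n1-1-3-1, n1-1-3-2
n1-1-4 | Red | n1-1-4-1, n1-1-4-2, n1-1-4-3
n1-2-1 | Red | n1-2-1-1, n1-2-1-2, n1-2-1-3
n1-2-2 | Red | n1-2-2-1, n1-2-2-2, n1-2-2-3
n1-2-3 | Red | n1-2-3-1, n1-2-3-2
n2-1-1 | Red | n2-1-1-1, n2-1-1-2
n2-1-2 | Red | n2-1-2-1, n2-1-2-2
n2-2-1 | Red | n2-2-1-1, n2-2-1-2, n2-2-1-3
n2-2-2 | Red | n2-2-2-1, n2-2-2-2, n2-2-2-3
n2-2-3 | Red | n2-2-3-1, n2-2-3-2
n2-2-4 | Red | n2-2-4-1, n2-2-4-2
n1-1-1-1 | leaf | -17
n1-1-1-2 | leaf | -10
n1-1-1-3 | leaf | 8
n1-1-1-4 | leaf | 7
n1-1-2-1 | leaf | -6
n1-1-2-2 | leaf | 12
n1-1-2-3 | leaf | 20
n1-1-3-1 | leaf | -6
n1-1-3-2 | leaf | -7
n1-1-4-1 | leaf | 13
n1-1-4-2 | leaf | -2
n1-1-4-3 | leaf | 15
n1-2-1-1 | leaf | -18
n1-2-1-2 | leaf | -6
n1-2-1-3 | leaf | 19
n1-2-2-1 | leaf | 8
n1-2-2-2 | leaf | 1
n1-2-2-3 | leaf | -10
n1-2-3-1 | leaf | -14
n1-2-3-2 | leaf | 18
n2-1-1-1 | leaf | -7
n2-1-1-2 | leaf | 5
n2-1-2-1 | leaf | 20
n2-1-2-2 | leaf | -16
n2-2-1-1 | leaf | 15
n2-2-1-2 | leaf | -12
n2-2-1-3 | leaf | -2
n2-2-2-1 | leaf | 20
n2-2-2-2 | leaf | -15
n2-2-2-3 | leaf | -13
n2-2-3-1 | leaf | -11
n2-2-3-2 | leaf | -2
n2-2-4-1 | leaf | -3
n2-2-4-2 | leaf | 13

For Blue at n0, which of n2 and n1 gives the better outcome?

n2-1-1 (Red): max(-7, 5) = 5
n2-1-2 (Red): max(20, -16) = 20
n2-1 (Blue): min(5, 20) = 5
n2-2-1 (Red): max(15, -12, -2) = 15
n2-2-2 (Red): max(20, -15, -13) = 20
n2-2-3 (Red): max(-11, -2) = -2
n2-2-4 (Red): max(-3, 13) = 13
n2-2 (Blue): min(15, 20, -2, 13) = -2
n2 (Red): max(5, -2) = 5
n1-1-1 (Red): max(-17, -10, 8, 7) = 8
n1-1-2 (Red): max(-6, 12, 20) = 20
n1-1-3 (Red): max(-6, -7) = -6
n1-1-4 (Red): max(13, -2, 15) = 15
n1-1 (Blue): min(8, 20, -6, 15) = -6
n1-2-1 (Red): max(-18, -6, 19) = 19
n1-2-2 (Red): max(8, 1, -10) = 8
n1-2-3 (Red): max(-14, 18) = 18
n1-2 (Blue): min(19, 8, 18) = 8
n1 (Red): max(-6, 8) = 8
Blue prefers the lower value; n2=5, n1=8. n2 is better since 5 < 8.

n2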